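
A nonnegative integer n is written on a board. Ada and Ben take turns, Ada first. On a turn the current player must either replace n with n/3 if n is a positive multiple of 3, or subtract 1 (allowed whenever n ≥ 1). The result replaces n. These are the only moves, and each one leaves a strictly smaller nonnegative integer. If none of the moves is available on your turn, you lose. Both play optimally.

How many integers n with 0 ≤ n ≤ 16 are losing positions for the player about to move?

8

Build the W/L table. Terminal = L. A non-terminal position is W if it has a move to some L; otherwise it is L.
n=0: no move → L
n=1: →0(L), so W
n=2: →1(W) only, which is W, so L
n=3: →2(L), so W
n=4: →3(W) only, which is W, so L
n=5: →4(L), so W
n=6: →2(L), so W
n=7: →6(W) only, which is W, so L
n=8: →7(L), so W
n=9: →3(W), 8(W) — all W, so L
n=10: →9(L), so W
n=11: →10(W) only, which is W, so L
n=12: →4(L), so W
n=13: →12(W) only, which is W, so L
n=14: →13(L), so W
n=15: →5(W), 14(W) — all W, so L
n=16: →15(L), so W
L entries with 0 ≤ n ≤ 16: n = 0, 2, 4, 7, 9, 11, 13, 15; that makes 8.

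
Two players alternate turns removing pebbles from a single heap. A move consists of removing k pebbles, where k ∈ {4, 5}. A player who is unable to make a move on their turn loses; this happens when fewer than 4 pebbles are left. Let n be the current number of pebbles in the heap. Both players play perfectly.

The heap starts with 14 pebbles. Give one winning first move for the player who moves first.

Remove 4, leaving 10.

Use the standard recursion: the mover loses at a terminal position; elsewhere, the mover wins exactly when some move hands the opponent an L position.
n=0: no move → L
n=1: no move → L
n=2: no move → L
n=3: no move → L
n=4: can move to 0, which is L ⇒ W
n=5: can move to 1, which is L ⇒ W
n=6: can move to 2, which is L ⇒ W
n=7: can move to 3, which is L ⇒ W
n=8: can move to 3, which is L ⇒ W
n=9: moves to 5(W), 4(W); every one is W ⇒ L
n=10: moves to 6(W), 5(W); every one is W ⇒ L
n=11: moves to 7(W), 6(W); every one is W ⇒ L
n=12: moves to 8(W), 7(W); every one is W ⇒ L
n=13: can move to 9, which is L ⇒ W
n=14: can move to 10, which is L ⇒ W
From 14, the L positions reachable in one move are: 10, 9. Any move reaching one of these is winning.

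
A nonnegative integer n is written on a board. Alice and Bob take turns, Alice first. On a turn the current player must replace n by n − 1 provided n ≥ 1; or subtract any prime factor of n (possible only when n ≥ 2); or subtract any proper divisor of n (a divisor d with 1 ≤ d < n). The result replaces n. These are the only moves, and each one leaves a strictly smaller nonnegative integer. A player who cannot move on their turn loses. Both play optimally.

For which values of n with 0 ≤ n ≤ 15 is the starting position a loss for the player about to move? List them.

Compute win/loss labels from the base case upward. A position with no move is L. Any other position is W if it can reach an L in one move, else L.
n=0: no move → L
n=1: reaches L-position 0 → W
n=2: reaches L-position 0 → W
n=3: reaches L-position 0 → W
n=4: only reaches 2(W), 3(W), all W → L
n=5: reaches L-position 0 → W
n=6: reaches L-position 4 → W
n=7: reaches L-position 0 → W
n=8: reaches L-position 4 → W
n=9: only reaches 6(W), 8(W), all W → L
n=10: reaches L-position 9 → W
n=11: reaches L-position 0 → W
n=12: reaches L-position 9 → W
n=13: reaches L-position 0 → W
n=14: only reaches 7(W), 12(W), 13(W), all W → L
n=15: reaches L-position 14 → W
Reading off the rows marked L gives the requested list; there are 4 such values of n.

0, 4, 9, 14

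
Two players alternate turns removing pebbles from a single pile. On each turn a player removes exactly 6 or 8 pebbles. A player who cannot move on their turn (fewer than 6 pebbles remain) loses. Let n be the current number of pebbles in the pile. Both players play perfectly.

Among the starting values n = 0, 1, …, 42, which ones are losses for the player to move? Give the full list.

Use the standard recursion: the mover loses at a terminal position; elsewhere, the mover wins exactly when some move hands the opponent an L position.
n=0: no move → L
n=1: no move → L
n=2: no move → L
n=3: no move → L
n=4: no move → L
n=5: no move → L
n=6: can move to 0, which is L ⇒ W
n=7: can move to 1, which is L ⇒ W
n=8: can move to 2, which is L ⇒ W
n=9: can move to 3, which is L ⇒ W
n=10: can move to 4, which is L ⇒ W
n=11: can move to 5, which is L ⇒ W
n=12: can move to 4, which is L ⇒ W
n=13: can move to 5, which is L ⇒ W
n=14: moves to 8(W), 6(W); every one is W ⇒ L
n=15: moves to 9(W), 7(W); every one is W ⇒ L
n=16: moves to 10(W), 8(W); every one is W ⇒ L
n=17: moves to 11(W), 9(W); every one is W ⇒ L
n=18: moves to 12(W), 10(W); every one is W ⇒ L
n=19: moves to 13(W), 11(W); every one is W ⇒ L
n=20: can move to 14, which is L ⇒ W
n=21: can move to 15, which is L ⇒ W
n=22: can move to 16, which is L ⇒ W
n=23: can move to 17, which is L ⇒ W
n=24: can move to 18, which is L ⇒ W
n=25: can move to 19, which is L ⇒ W
n=26: can move to 18, which is L ⇒ W
n=27: can move to 19, which is L ⇒ W
n=28: moves to 22(W), 20(W); every one is W ⇒ L
n=29: moves to 23(W), 21(W); every one is W ⇒ L
n=30: moves to 24(W), 22(W); every one is W ⇒ L
n=31: moves to 25(W), 23(W); every one is W ⇒ L
n=32: moves to 26(W), 24(W); every one is W ⇒ L
n=33: moves to 27(W), 25(W); every one is W ⇒ L
n=34: can move to 28, which is L ⇒ W
n=35: can move to 29, which is L ⇒ W
n=36: can move to 30, which is L ⇒ W
n=37: can move to 31, which is L ⇒ W
n=38: can move to 32, which is L ⇒ W
n=39: can move to 33, which is L ⇒ W
n=40: can move to 32, which is L ⇒ W
n=41: can move to 33, which is L ⇒ W
n=42: moves to 36(W), 34(W); every one is W ⇒ L
The losing starting values of n are exactly the entries labelled L in this table (19 of them).

0, 1, 2, 3, 4, 5, 14, 15, 16, 17, 18, 19, 28, 29, 30, 31, 32, 33, 42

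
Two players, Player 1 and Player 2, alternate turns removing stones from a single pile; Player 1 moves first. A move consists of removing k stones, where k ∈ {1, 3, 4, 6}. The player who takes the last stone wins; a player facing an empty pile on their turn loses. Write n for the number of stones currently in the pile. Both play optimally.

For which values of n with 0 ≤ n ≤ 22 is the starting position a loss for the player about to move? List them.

Classify positions by backward induction: terminal positions (no move available) are L. From any other position, the mover wins iff some move reaches an L.
n=0: no move → L
n=1: can move to 0, which is L ⇒ W
n=2: the only move is to 1(W), a W ⇒ L
n=3: can move to 2, which is L ⇒ W
n=4: can move to 0, which is L ⇒ W
n=5: can move to 2, which is L ⇒ W
n=6: can move to 2, which is L ⇒ W
n=7: moves to 6(W), 4(W), 3(W), 1(W); every one is W ⇒ L
n=8: can move to 7, which is L ⇒ W
n=9: moves to 8(W), 6(W), 5(W), 3(W); every one is W ⇒ L
n=10: can move to 9, which is L ⇒ W
n=11: can move to 7, which is L ⇒ W
n=12: can move to 9, which is L ⇒ W
n=13: can move to 9, which is L ⇒ W
n=14: moves to 13(W), 11(W), 10(W), 8(W); every one is W ⇒ L
n=15: can move to 14, which is L ⇒ W
n=16: moves to 15(W), 13(W), 12(W), 10(W); every one is W ⇒ L
n=17: can move to 16, which is L ⇒ W
n=18: can move to 14, which is L ⇒ W
n=19: can move to 16, which is L ⇒ W
n=20: can move to 16, which is L ⇒ W
n=21: moves to 20(W), 18(W), 17(W), 15(W); every one is W ⇒ L
n=22: can move to 21, which is L ⇒ W
Reading off the rows marked L gives the requested list; there are 7 such values of n.

0, 2, 7, 9, 14, 16, 21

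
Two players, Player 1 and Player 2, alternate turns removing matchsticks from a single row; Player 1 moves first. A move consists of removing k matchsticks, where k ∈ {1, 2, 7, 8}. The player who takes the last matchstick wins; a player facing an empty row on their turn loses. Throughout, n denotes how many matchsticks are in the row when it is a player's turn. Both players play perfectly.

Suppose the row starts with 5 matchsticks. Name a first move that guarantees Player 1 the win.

Remove 2, leaving 3.

Label each position W (a win for the player to move) or L (a loss). A position with no legal move is L; any other position is W exactly when some move reaches an L, and L when every move reaches a W.
n=0: no move → L
n=1: →0(L), so W
n=2: →0(L), so W
n=3: →2(W), 1(W) — all W, so L
n=4: →3(L), so W
n=5: →3(L), so W
From 5, the L positions reachable in one move are: 3.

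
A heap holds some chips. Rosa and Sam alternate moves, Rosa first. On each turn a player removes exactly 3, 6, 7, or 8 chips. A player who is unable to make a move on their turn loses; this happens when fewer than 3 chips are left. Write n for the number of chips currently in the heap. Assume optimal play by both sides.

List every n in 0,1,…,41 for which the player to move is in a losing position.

Compute win/loss labels from the base case upward. A position with no move is L. Any other position is W if it can reach an L in one move, else L.
n=0: no move → L
n=1: no move → L
n=2: no move → L
n=3: W (go to 0, an L position)
n=4: W (go to 1, an L position)
n=5: W (go to 2, an L position)
n=6: W (go to 0, an L position)
n=7: W (go to 1, an L position)
n=8: W (go to 2, an L position)
n=9: W (go to 2, an L position)
n=10: W (go to 2, an L position)
n=11: L (options 8(W), 5(W), 4(W), 3(W) are all W)
n=12: L (options 9(W), 6(W), 5(W), 4(W) are all W)
n=13: L (options 10(W), 7(W), 6(W), 5(W) are all W)
n=14: W (go to 11, an L position)
n=15: W (go to 12, an L position)
n=16: W (go to 13, an L position)
n=17: W (go to 11, an L position)
n=18: W (go to 12, an L position)
n=19: W (go to 13, an L position)
n=20: W (go to 13, an L position)
n=21: W (go to 13, an L position)
n=22: L (options 19(W), 16(W), 15(W), 14(W) are all W)
n=23: L (options 20(W), 17(W), 16(W), 15(W) are all W)
n=24: L (options 21(W), 18(W), 17(W), 16(W) are all W)
n=25: W (go to 22, an L position)
n=26: W (go to 23, an L position)
n=27: W (go to 24, an L position)
n=28: W (go to 22, an L position)
n=29: W (go to 23, an L position)
n=30: W (go to 24, an L position)
n=31: W (go to 24, an L position)
n=32: W (go to 24, an L position)
n=33: L (options 30(W), 27(W), 26(W), 25(W) are all W)
n=34: L (options 31(W), 28(W), 27(W), 26(W) are all W)
n=35: L (options 32(W), 29(W), 28(W), 27(W) are all W)
n=36: W (go to 33, an L position)
n=37: W (go to 34, an L position)
n=38: W (go to 35, an L position)
n=39: W (go to 33, an L position)
n=40: W (go to 34, an L position)
n=41: W (go to 35, an L position)
Reading off the rows marked L gives the requested list; there are 12 such values of n.

0, 1, 2, 11, 12, 13, 22, 23, 24, 33, 34, 35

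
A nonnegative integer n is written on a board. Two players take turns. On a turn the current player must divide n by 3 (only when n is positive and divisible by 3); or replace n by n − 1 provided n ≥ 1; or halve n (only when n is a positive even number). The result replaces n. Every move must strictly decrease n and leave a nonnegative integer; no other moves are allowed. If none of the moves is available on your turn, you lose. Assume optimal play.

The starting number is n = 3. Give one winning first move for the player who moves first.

Work bottom-up. With no move the player to move loses. Otherwise the position is W if at least one move leads to an L position for the opponent, and L if every move leads to a W.
n=0: no move → L
n=1: →0(L), so W
n=2: →1(W) only, which is W, so L
n=3: →2(L), so W
From 3, the L positions reachable in one move are: 2.

Move to 2.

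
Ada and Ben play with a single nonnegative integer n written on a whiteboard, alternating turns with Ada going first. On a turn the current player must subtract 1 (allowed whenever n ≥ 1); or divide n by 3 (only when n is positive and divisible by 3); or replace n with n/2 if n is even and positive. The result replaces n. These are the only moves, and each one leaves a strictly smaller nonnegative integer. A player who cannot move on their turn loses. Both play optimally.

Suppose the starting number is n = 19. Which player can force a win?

Work bottom-up. With no move the player to move loses. Otherwise the position is W if at least one move leads to an L position for the opponent, and L if every move leads to a W.
n=0: no move → L
n=1: →0(L), so W
n=2: →1(W) only, which is W, so L
n=3: →2(L), so W
n=4: →2(L), so W
n=5: →4(W) only, which is W, so L
n=6: →2(L), so W
n=7: →6(W) only, which is W, so L
n=8: →7(L), so W
n=9: →3(W), 8(W) — all W, so L
n=10: →5(L), so W
n=11: →10(W) only, which is W, so L
n=12: →11(L), so W
n=13: →12(W) only, which is W, so L
n=14: →7(L), so W
n=15: →5(L), so W
n=16: →8(W), 15(W) — all W, so L
n=17: →16(L), so W
n=18: →9(L), so W
n=19: →18(W) only, which is W, so L
Every move from 19 reaches a W position, so the mover loses.

Ben wins.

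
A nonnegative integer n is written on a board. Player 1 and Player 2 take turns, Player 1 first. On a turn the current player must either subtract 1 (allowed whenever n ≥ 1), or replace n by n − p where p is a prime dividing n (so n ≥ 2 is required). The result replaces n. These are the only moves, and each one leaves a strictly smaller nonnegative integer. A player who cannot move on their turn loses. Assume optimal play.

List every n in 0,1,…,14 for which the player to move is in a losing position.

Work bottom-up. With no move the player to move loses. Otherwise the position is W if at least one move leads to an L position for the opponent, and L if every move leads to a W.
n=0: no move → L
n=1: →0(L), so W
n=2: →0(L), so W
n=3: →0(L), so W
n=4: →2(W), 3(W) — all W, so L
n=5: →0(L), so W
n=6: →4(L), so W
n=7: →0(L), so W
n=8: →6(W), 7(W) — all W, so L
n=9: →8(L), so W
n=10: →8(L), so W
n=11: →0(L), so W
n=12: →9(W), 10(W), 11(W) — all W, so L
n=13: →0(L), so W
n=14: →12(L), so W
Reading off the rows marked L gives the requested list; there are 4 such values of n.

0, 4, 8, 12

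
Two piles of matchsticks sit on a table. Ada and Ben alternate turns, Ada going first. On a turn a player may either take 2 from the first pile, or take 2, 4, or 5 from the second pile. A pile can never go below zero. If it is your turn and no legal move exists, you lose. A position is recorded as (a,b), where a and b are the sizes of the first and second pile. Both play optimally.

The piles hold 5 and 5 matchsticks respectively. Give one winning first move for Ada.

Positions with no move are L. A position that does have a move is losing for the player to move precisely when every available move leads to a winning position for the opponent. Fill in the labels:
No move ever increases a pile, so every position that can arise here has a ≤ 5 and b ≤ 5; it is enough to label the cells with 0 ≤ a ≤ 5 and 0 ≤ b ≤ 5.
Every move lowers a or b (never raises either), so fill the grid row by row in increasing a, and left to right within a row: each cell's successors are then already labelled.
      b=0  b=1  b=2  b=3  b=4  b=5
a=0:    L    L    W    W    W    W
a=1:    L    L    W    W    W    W
a=2:    W    W    L    L    W    W
a=3:    W    W    L    L    W    W
a=4:    L    L    W    W    W    W
a=5:    L    L    W    W    W    W
Cells with no legal move (terminal, hence L): (0,0), (0,1), (1,0), (1,1).
The remaining L cells, each justified by listing all of its moves:
(2,2): only reaches (0,2)(W), (2,0)(W), all W → L
(2,3): only reaches (0,3)(W), (2,1)(W), all W → L
(3,2): only reaches (1,2)(W), (3,0)(W), all W → L
(3,3): only reaches (1,3)(W), (3,1)(W), all W → L
(4,0): only reaches (2,0)(W), which is W → L
(4,1): only reaches (2,1)(W), which is W → L
(5,0): only reaches (3,0)(W), which is W → L
(5,1): only reaches (3,1)(W), which is W → L
Every other cell has at least one move into one of the L cells above, so it is W.
From (5,5), the L positions reachable in one move are: (5,1), (5,0). Any move reaching one of these is winning.

Move to (5,1).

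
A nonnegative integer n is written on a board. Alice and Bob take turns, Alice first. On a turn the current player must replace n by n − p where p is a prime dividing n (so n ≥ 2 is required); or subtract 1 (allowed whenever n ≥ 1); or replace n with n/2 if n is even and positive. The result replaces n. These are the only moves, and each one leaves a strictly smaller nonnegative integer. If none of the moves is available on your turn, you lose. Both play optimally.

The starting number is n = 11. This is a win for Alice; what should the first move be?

Build the W/L table. Terminal = L. A non-terminal position is W if it has a move to some L; otherwise it is L.
n=0: no move → L
n=1: can move to 0, which is L ⇒ W
n=2: can move to 0, which is L ⇒ W
n=3: can move to 0, which is L ⇒ W
n=4: moves to 2(W), 3(W); every one is W ⇒ L
n=5: can move to 0, which is L ⇒ W
n=6: can move to 4, which is L ⇒ W
n=7: can move to 0, which is L ⇒ W
n=8: can move to 4, which is L ⇒ W
n=9: moves to 6(W), 8(W); every one is W ⇒ L
n=10: can move to 9, which is L ⇒ W
n=11: can move to 0, which is L ⇒ W
From 11, the L positions reachable in one move are: 0.

Move to 0.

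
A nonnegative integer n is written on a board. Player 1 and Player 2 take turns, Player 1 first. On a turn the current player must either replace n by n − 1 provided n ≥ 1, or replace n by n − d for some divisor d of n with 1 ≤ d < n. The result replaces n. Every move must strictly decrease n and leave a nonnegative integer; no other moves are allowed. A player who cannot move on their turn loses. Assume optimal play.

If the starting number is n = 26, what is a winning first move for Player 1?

Move to 13.

Use the standard recursion: the mover loses at a terminal position; elsewhere, the mover wins exactly when some move hands the opponent an L position.
n=0: no move → L
n=1: can move to 0, which is L ⇒ W
n=2: the only move is to 1(W), a W ⇒ L
n=3: can move to 2, which is L ⇒ W
n=4: can move to 2, which is L ⇒ W
n=5: the only move is to 4(W), a W ⇒ L
n=6: can move to 5, which is L ⇒ W
n=7: the only move is to 6(W), a W ⇒ L
n=8: can move to 7, which is L ⇒ W
n=9: moves to 6(W), 8(W); every one is W ⇒ L
n=10: can move to 5, which is L ⇒ W
n=11: the only move is to 10(W), a W ⇒ L
n=12: can move to 9, which is L ⇒ W
n=13: the only move is to 12(W), a W ⇒ L
n=14: can move to 7, which is L ⇒ W
n=15: moves to 10(W), 12(W), 14(W); every one is W ⇒ L
n=16: can move to 15, which is L ⇒ W
n=17: the only move is to 16(W), a W ⇒ L
n=18: can move to 9, which is L ⇒ W
n=19: the only move is to 18(W), a W ⇒ L
n=20: can move to 15, which is L ⇒ W
n=21: moves to 14(W), 18(W), 20(W); every one is W ⇒ L
n=22: can move to 11, which is L ⇒ W
n=23: the only move is to 22(W), a W ⇒ L
n=24: can move to 21, which is L ⇒ W
n=25: moves to 20(W), 24(W); every one is W ⇒ L
n=26: can move to 13, which is L ⇒ W
From 26, the L positions reachable in one move are: 13, 25. Any move reaching one of these is winning.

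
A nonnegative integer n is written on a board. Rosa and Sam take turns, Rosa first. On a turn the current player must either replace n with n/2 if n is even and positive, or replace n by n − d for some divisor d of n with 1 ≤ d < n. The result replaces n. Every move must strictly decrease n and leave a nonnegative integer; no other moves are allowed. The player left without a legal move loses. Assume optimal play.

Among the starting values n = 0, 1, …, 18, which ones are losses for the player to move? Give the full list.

Compute win/loss labels from the base case upward. A position with no move is L. Any other position is W if it can reach an L in one move, else L.
n=0: no move → L
n=1: no move → L
n=2: reaches L-position 1 → W
n=3: only reaches 2(W), which is W → L
n=4: reaches L-position 3 → W
n=5: only reaches 4(W), which is W → L
n=6: reaches L-position 3 → W
n=7: only reaches 6(W), which is W → L
n=8: reaches L-position 7 → W
n=9: only reaches 6(W), 8(W), all W → L
n=10: reaches L-position 5 → W
n=11: only reaches 10(W), which is W → L
n=12: reaches L-position 9 → W
n=13: only reaches 12(W), which is W → L
n=14: reaches L-position 7 → W
n=15: only reaches 10(W), 12(W), 14(W), all W → L
n=16: reaches L-position 15 → W
n=17: only reaches 16(W), which is W → L
n=18: reaches L-position 9 → W
The losing starting values of n are exactly the entries labelled L in this table (10 of them).

0, 1, 3, 5, 7, 9, 11, 13, 15, 17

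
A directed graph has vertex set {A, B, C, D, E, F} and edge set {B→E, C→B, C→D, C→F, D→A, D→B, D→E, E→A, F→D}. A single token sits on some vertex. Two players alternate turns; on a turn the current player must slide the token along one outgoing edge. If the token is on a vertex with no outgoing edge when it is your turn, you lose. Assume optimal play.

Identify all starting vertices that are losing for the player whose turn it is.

Classify positions by backward induction: terminal positions (no move available) are L. From any other position, the mover wins iff some move reaches an L.
Every edge goes from a vertex to one that appears earlier in the order A, E, B, D, F, C, so processing vertices in that order labels each vertex after all of its successors.
A: no outgoing edge → L
E: reaches L-position A → W
B: only reaches E(W), which is W → L
D: reaches L-position B → W
F: only reaches D(W), which is W → L
C: reaches L-position F → W
Reading off the rows marked L gives the requested list; there are 3 such vertices.

A, B, F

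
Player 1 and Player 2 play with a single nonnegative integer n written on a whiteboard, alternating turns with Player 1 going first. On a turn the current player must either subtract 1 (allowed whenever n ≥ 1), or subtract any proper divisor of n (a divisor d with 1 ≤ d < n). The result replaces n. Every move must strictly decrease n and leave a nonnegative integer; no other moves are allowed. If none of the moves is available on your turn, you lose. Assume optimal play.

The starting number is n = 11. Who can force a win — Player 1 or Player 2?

Use the standard recursion: the mover loses at a terminal position; elsewhere, the mover wins exactly when some move hands the opponent an L position.
n=0: no move → L
n=1: can move to 0, which is L ⇒ W
n=2: the only move is to 1(W), a W ⇒ L
n=3: can move to 2, which is L ⇒ W
n=4: can move to 2, which is L ⇒ W
n=5: the only move is to 4(W), a W ⇒ L
n=6: can move to 5, which is L ⇒ W
n=7: the only move is to 6(W), a W ⇒ L
n=8: can move to 7, which is L ⇒ W
n=9: moves to 6(W), 8(W); every one is W ⇒ L
n=10: can move to 5, which is L ⇒ W
n=11: the only move is to 10(W), a W ⇒ L
Every move from 11 reaches a W position, so the mover loses.

Player 2 wins.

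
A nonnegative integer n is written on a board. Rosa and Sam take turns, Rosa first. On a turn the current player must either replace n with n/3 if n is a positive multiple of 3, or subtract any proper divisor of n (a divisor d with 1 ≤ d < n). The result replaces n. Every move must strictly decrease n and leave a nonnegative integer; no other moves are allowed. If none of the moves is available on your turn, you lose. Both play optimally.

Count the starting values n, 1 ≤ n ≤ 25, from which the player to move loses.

11

Build the W/L table. Terminal = L. A non-terminal position is W if it has a move to some L; otherwise it is L.
n=0: no move → L
n=1: no move → L
n=2: →1(L), so W
n=3: →1(L), so W
n=4: →2(W), 3(W) — all W, so L
n=5: →4(L), so W
n=6: →4(L), so W
n=7: →6(W) only, which is W, so L
n=8: →4(L), so W
n=9: →3(W), 6(W), 8(W) — all W, so L
n=10: →9(L), so W
n=11: →10(W) only, which is W, so L
n=12: →4(L), so W
n=13: →12(W) only, which is W, so L
n=14: →7(L), so W
n=15: →5(W), 10(W), 12(W), 14(W) — all W, so L
n=16: →15(L), so W
n=17: →16(W) only, which is W, so L
n=18: →9(L), so W
n=19: →18(W) only, which is W, so L
n=20: →15(L), so W
n=21: →7(L), so W
n=22: →11(L), so W
n=23: →22(W) only, which is W, so L
n=24: →23(L), so W
n=25: →20(W), 24(W) — all W, so L
L entries with 1 ≤ n ≤ 25 (n=0 is outside the asked range and is not counted): n = 1, 4, 7, 9, 11, 13, 15, 17, 19, 23, 25; that makes 11.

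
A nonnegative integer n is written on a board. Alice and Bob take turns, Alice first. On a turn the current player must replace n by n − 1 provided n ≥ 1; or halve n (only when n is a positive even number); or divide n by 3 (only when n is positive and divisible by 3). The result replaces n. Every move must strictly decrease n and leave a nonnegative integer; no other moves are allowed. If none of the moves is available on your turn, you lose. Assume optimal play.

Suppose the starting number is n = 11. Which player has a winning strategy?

Work bottom-up. With no move the player to move loses. Otherwise the position is W if at least one move leads to an L position for the opponent, and L if every move leads to a W.
n=0: no move → L
n=1: →0(L), so W
n=2: →1(W) only, which is W, so L
n=3: →2(L), so W
n=4: →2(L), so W
n=5: →4(W) only, which is W, so L
n=6: →2(L), so W
n=7: →6(W) only, which is W, so L
n=8: →7(L), so W
n=9: →3(W), 8(W) — all W, so L
n=10: →5(L), so W
n=11: →10(W) only, which is W, so L
Every move from 11 reaches a W position, so the mover loses.

Bob wins.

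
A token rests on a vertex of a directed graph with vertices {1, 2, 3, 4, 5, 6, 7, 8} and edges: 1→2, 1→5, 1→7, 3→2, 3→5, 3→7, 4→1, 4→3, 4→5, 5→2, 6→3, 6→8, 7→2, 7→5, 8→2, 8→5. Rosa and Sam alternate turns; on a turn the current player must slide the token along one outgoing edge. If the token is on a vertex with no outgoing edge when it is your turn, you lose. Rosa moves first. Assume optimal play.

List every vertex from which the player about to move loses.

Work bottom-up. With no move the player to move loses. Otherwise the position is W if at least one move leads to an L position for the opponent, and L if every move leads to a W.
Every edge goes from a vertex to one that appears earlier in the order 2, 5, 7, 3, 1, 8, 4, 6, so processing vertices in that order labels each vertex after all of its successors.
2: no outgoing edge → L
5: can move to 2, which is L ⇒ W
7: can move to 2, which is L ⇒ W
3: can move to 2, which is L ⇒ W
1: can move to 2, which is L ⇒ W
8: can move to 2, which is L ⇒ W
4: moves to 1(W), 3(W), 5(W); every one is W ⇒ L
6: moves to 8(W), 3(W); every one is W ⇒ L
The losing starting vertices are exactly the entries labelled L in this table (3 of them).

2, 4, 6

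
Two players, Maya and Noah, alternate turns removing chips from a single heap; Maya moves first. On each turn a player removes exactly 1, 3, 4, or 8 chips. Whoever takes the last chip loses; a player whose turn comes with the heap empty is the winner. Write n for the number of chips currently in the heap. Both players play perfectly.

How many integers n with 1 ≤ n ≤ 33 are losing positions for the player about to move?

10

Label each position W (a win for the player to move) or L (a loss). A position with no legal move is W; any other position is W exactly when some move reaches an L, and L when every move reaches a W.
n=0: no move; the opponent has just taken the last chip and therefore loses → W
n=1: L (sole option 0(W) is W)
n=2: W (go to 1, an L position)
n=3: L (options 2(W), 0(W) are all W)
n=4: W (go to 3, an L position)
n=5: W (go to 1, an L position)
n=6: W (go to 3, an L position)
n=7: W (go to 3, an L position)
n=8: L (options 7(W), 5(W), 4(W), 0(W) are all W)
n=9: W (go to 8, an L position)
n=10: L (options 9(W), 7(W), 6(W), 2(W) are all W)
n=11: W (go to 10, an L position)
n=12: W (go to 8, an L position)
n=13: W (go to 10, an L position)
n=14: W (go to 10, an L position)
n=15: L (options 14(W), 12(W), 11(W), 7(W) are all W)
n=16: W (go to 15, an L position)
n=17: L (options 16(W), 14(W), 13(W), 9(W) are all W)
n=18: W (go to 17, an L position)
n=19: W (go to 15, an L position)
n=20: W (go to 17, an L position)
n=21: W (go to 17, an L position)
n=22: L (options 21(W), 19(W), 18(W), 14(W) are all W)
n=23: W (go to 22, an L position)
n=24: L (options 23(W), 21(W), 20(W), 16(W) are all W)
n=25: W (go to 24, an L position)
n=26: W (go to 22, an L position)
n=27: W (go to 24, an L position)
n=28: W (go to 24, an L position)
n=29: L (options 28(W), 26(W), 25(W), 21(W) are all W)
n=30: W (go to 29, an L position)
n=31: L (options 30(W), 28(W), 27(W), 23(W) are all W)
n=32: W (go to 31, an L position)
n=33: W (go to 29, an L position)
L entries with 1 ≤ n ≤ 33 (the range starts at n=1): n = 1, 3, 8, 10, 15, 17, 22, 24, 29, 31; that makes 10.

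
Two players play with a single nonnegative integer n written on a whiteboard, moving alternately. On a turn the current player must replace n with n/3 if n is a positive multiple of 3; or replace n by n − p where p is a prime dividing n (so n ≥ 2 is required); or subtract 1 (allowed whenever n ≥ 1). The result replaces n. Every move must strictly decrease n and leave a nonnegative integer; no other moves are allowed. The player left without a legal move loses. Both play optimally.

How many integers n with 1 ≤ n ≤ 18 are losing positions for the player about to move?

Use the standard recursion: the mover loses at a terminal position; elsewhere, the mover wins exactly when some move hands the opponent an L position.
n=0: no move → L
n=1: reaches L-position 0 → W
n=2: reaches L-position 0 → W
n=3: reaches L-position 0 → W
n=4: only reaches 2(W), 3(W), all W → L
n=5: reaches L-position 0 → W
n=6: reaches L-position 4 → W
n=7: reaches L-position 0 → W
n=8: only reaches 6(W), 7(W), all W → L
n=9: reaches L-position 8 → W
n=10: reaches L-position 8 → W
n=11: reaches L-position 0 → W
n=12: reaches L-position 4 → W
n=13: reaches L-position 0 → W
n=14: only reaches 7(W), 12(W), 13(W), all W → L
n=15: reaches L-position 14 → W
n=16: reaches L-position 14 → W
n=17: reaches L-position 0 → W
n=18: only reaches 6(W), 15(W), 16(W), 17(W), all W → L
L entries with 1 ≤ n ≤ 18 (n=0 is outside the asked range and is not counted): n = 4, 8, 14, 18; that makes 4.

4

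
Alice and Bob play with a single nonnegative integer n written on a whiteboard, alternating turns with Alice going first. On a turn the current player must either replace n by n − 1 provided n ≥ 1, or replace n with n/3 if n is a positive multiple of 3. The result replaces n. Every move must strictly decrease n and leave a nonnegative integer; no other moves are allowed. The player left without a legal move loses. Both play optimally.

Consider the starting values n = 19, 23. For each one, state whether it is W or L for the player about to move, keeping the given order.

19: L, 23: W

Classify positions by backward induction: terminal positions (no move available) are L. From any other position, the mover wins iff some move reaches an L.
n=0: no move → L
n=1: →0(L), so W
n=2: →1(W) only, which is W, so L
n=3: →2(L), so W
n=4: →3(W) only, which is W, so L
n=5: →4(L), so W
n=6: →2(L), so W
n=7: →6(W) only, which is W, so L
n=8: →7(L), so W
n=9: →3(W), 8(W) — all W, so L
n=10: →9(L), so W
n=11: →10(W) only, which is W, so L
n=12: →4(L), so W
n=13: →12(W) only, which is W, so L
n=14: →13(L), so W
n=15: →5(W), 14(W) — all W, so L
n=16: →15(L), so W
n=17: →16(W) only, which is W, so L
n=18: →17(L), so W
n=19: →18(W) only, which is W, so L
n=20: →19(L), so W
n=21: →7(L), so W
n=22: →21(W) only, which is W, so L
n=23: →22(L), so W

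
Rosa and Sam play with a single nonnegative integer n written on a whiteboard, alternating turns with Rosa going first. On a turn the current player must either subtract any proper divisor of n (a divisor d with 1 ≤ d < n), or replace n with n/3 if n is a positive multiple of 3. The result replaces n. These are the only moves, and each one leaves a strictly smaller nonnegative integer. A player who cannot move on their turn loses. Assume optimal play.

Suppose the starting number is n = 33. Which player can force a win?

Use the standard recursion: the mover loses at a terminal position; elsewhere, the mover wins exactly when some move hands the opponent an L position.
n=0: no move → L
n=1: no move → L
n=2: W (go to 1, an L position)
n=3: W (go to 1, an L position)
n=4: L (options 2(W), 3(W) are all W)
n=5: W (go to 4, an L position)
n=6: W (go to 4, an L position)
n=7: L (sole option 6(W) is W)
n=8: W (go to 4, an L position)
n=9: L (options 3(W), 6(W), 8(W) are all W)
n=10: W (go to 9, an L position)
n=11: L (sole option 10(W) is W)
n=12: W (go to 4, an L position)
n=13: L (sole option 12(W) is W)
n=14: W (go to 7, an L position)
n=15: L (options 5(W), 10(W), 12(W), 14(W) are all W)
n=16: W (go to 15, an L position)
n=17: L (sole option 16(W) is W)
n=18: W (go to 9, an L position)
n=19: L (sole option 18(W) is W)
n=20: W (go to 15, an L position)
n=21: W (go to 7, an L position)
n=22: W (go to 11, an L position)
n=23: L (sole option 22(W) is W)
n=24: W (go to 23, an L position)
n=25: L (options 20(W), 24(W) are all W)
n=26: W (go to 13, an L position)
n=27: W (go to 9, an L position)
n=28: L (options 14(W), 21(W), 24(W), 26(W), 27(W) are all W)
n=29: W (go to 28, an L position)
n=30: W (go to 15, an L position)
n=31: L (sole option 30(W) is W)
n=32: W (go to 28, an L position)
n=33: W (go to 11, an L position)
The starting position 33 is W: Rosa should move to 11, handing over an L position.

Rosa wins.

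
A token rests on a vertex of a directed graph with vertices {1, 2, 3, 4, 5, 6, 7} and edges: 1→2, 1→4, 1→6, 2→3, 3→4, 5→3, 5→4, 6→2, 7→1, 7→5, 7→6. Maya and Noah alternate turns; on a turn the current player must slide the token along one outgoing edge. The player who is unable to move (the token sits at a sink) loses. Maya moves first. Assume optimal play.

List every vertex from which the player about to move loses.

2, 4, 7

Use the standard recursion: the mover loses at a terminal position; elsewhere, the mover wins exactly when some move hands the opponent an L position.
Every edge goes from a vertex to one that appears earlier in the order 4, 3, 2, 5, 6, 1, 7, so processing vertices in that order labels each vertex after all of its successors.
4: no outgoing edge → L
3: W (go to 4, an L position)
2: L (sole option 3(W) is W)
5: W (go to 4, an L position)
6: W (go to 2, an L position)
1: W (go to 2, an L position)
7: L (options 1(W), 6(W), 5(W) are all W)
The losing starting vertices are exactly the entries labelled L in this table (3 of them).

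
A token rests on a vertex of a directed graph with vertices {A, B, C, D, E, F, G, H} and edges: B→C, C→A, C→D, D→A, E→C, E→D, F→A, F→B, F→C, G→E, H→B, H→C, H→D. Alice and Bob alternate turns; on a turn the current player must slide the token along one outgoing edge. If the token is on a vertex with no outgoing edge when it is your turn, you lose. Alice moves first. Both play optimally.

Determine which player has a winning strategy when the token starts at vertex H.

Compute win/loss labels from the base case upward. A position with no move is L. Any other position is W if it can reach an L in one move, else L.
Every edge goes from a vertex to one that appears earlier in the order A, D, C, B, H, E, F, G, so processing vertices in that order labels each vertex after all of its successors.
A: no outgoing edge → L
D: W (go to A, an L position)
C: W (go to A, an L position)
B: L (sole option C(W) is W)
H: W (go to B, an L position)
E: L (options C(W), D(W) are all W)
F: W (go to B, an L position)
G: W (go to E, an L position)
From H Alice can move to B, reaching an L position.

Alice wins.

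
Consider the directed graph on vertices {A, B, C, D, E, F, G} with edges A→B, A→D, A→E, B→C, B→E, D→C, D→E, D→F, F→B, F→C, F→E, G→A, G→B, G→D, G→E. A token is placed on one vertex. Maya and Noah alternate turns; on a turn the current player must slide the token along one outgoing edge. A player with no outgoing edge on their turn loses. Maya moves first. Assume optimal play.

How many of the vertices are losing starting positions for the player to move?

2

Build the W/L table. Terminal = L. A non-terminal position is W if it has a move to some L; otherwise it is L.
Every edge goes from a vertex to one that appears earlier in the order E, C, B, F, D, A, G, so processing vertices in that order labels each vertex after all of its successors.
E: no outgoing edge → L
C: no outgoing edge → L
B: can move to C, which is L ⇒ W
F: can move to C, which is L ⇒ W
D: can move to C, which is L ⇒ W
A: can move to E, which is L ⇒ W
G: can move to E, which is L ⇒ W
The L vertices are C, E; that is 2 in all.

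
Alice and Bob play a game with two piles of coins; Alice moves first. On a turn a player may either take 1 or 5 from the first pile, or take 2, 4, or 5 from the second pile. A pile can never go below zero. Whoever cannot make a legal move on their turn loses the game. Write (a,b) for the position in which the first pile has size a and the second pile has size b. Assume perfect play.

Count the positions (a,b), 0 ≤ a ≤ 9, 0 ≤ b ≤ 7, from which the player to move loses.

25

Compute win/loss labels from the base case upward. A position with no move is L. Any other position is W if it can reach an L in one move, else L.
Every move lowers a or b (never raises either), so fill the grid row by row in increasing a, and left to right within a row: each cell's successors are then already labelled.
      b=0  b=1  b=2  b=3  b=4  b=5  b=6  b=7
a=0:    L    L    W    W    W    W    W    L
a=1:    W    W    L    L    W    W    W    W
a=2:    L    L    W    W    W    W    W    L
a=3:    W    W    L    L    W    W    W    W
a=4:    L    L    W    W    W    W    W    L
a=5:    W    W    L    L    W    W    W    W
a=6:    L    L    W    W    W    W    W    L
a=7:    W    W    L    L    W    W    W    W
a=8:    L    L    W    W    W    W    W    L
a=9:    W    W    L    L    W    W    W    W
Cells with no legal move (terminal, hence L): (0,0), (0,1).
The remaining L cells, each justified by listing all of its moves:
(0,7): only reaches (0,5)(W), (0,3)(W), (0,2)(W), all W → L
(1,2): only reaches (0,2)(W), (1,0)(W), all W → L
(1,3): only reaches (0,3)(W), (1,1)(W), all W → L
(2,0): only reaches (1,0)(W), which is W → L
(2,1): only reaches (1,1)(W), which is W → L
(2,7): only reaches (1,7)(W), (2,5)(W), (2,3)(W), (2,2)(W), all W → L
(3,2): only reaches (2,2)(W), (3,0)(W), all W → L
(3,3): only reaches (2,3)(W), (3,1)(W), all W → L
(4,0): only reaches (3,0)(W), which is W → L
(4,1): only reaches (3,1)(W), which is W → L
(4,7): only reaches (3,7)(W), (4,5)(W), (4,3)(W), (4,2)(W), all W → L
(5,2): only reaches (4,2)(W), (0,2)(W), (5,0)(W), all W → L
(5,3): only reaches (4,3)(W), (0,3)(W), (5,1)(W), all W → L
(6,0): only reaches (5,0)(W), (1,0)(W), all W → L
(6,1): only reaches (5,1)(W), (1,1)(W), all W → L
(6,7): only reaches (5,7)(W), (1,7)(W), (6,5)(W), (6,3)(W), (6,2)(W), all W → L
(7,2): only reaches (6,2)(W), (2,2)(W), (7,0)(W), all W → L
(7,3): only reaches (6,3)(W), (2,3)(W), (7,1)(W), all W → L
(8,0): only reaches (7,0)(W), (3,0)(W), all W → L
(8,1): only reaches (7,1)(W), (3,1)(W), all W → L
(8,7): only reaches (7,7)(W), (3,7)(W), (8,5)(W), (8,3)(W), (8,2)(W), all W → L
(9,2): only reaches (8,2)(W), (4,2)(W), (9,0)(W), all W → L
(9,3): only reaches (8,3)(W), (4,3)(W), (9,1)(W), all W → L
Every other cell has at least one move into one of the L cells above, so it is W.
L cells per row: a=0: 3, a=1: 2, a=2: 3, a=3: 2, a=4: 3, a=5: 2, a=6: 3, a=7: 2, a=8: 3, a=9: 2; total 25.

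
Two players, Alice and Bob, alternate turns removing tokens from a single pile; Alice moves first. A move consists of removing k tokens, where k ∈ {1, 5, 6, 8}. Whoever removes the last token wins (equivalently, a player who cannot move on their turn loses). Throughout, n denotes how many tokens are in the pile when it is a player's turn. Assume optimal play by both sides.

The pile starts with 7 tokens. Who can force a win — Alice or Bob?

Build the W/L table. Terminal = L. A non-terminal position is W if it has a move to some L; otherwise it is L.
n=0: no move → L
n=1: →0(L), so W
n=2: →1(W) only, which is W, so L
n=3: →2(L), so W
n=4: →3(W) only, which is W, so L
n=5: →4(L), so W
n=6: →0(L), so W
n=7: →2(L), so W
The starting position 7 is W: Alice should remove 5, leaving 2, handing over an L position.

Alice wins.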